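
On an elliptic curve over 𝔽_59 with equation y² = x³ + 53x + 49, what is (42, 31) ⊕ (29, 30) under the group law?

(10, 35)

(42, 31) + (29, 30). λ = (30 - 31)/(29 - 42) ≡ 58/46 mod 59. 46⁻¹ ≡ 9 (mod 59) since 46·9 = 414 ≡ 1, so λ ≡ 50.
  x = λ² - 42 - 29 = 2500 - 71 ≡ 10; y = λ·(42 - 10) - 31 ≡ 35. → (10, 35)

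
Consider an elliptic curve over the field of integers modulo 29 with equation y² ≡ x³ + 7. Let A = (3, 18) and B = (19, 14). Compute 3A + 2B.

(5, 4)

First 3A:
Repeated addition: build up to 3A.
2A: tangent at (3, 18): λ = (3·3² + 0)/(2·18) ≡ 27/7. 7⁻¹ ≡ 25 (mod 29), so λ ≡ 27·25 ≡ 8.
  x = λ² - 3 - 3 = 64 - 6 ≡ 0; y = λ·(3 - 0) - 18 ≡ 6. → (0, 6)
3A: (0, 6) + (3, 18). λ = (18 - 6)/(3 - 0) ≡ 12/3 mod 29. 3⁻¹ ≡ 10 (mod 29) since 3·10 = 30 ≡ 1, so λ ≡ 4.
  x = λ² - 0 - 3 = 16 - 3 ≡ 13; y = λ·(0 - 13) - 6 ≡ 0. → (13, 0)
3A = (13, 0).
Next 2B:
Repeated addition: build up to 2B.
2B: tangent at (19, 14): λ = (3·19² + 0)/(2·14) ≡ 10/28. 28⁻¹ ≡ 28 (mod 29), so λ ≡ 10·28 ≡ 19.
  x = λ² - 19 - 19 = 361 - 38 ≡ 4; y = λ·(19 - 4) - 14 ≡ 10. → (4, 10)
2B = (4, 10).
Finally 3A + 2B:
(13, 0) + (4, 10). λ = (10 - 0)/(4 - 13) ≡ 10/20 mod 29. 20⁻¹ ≡ 16 (mod 29) since 20·16 = 320 ≡ 1, so λ ≡ 15.
  x = λ² - 13 - 4 = 225 - 17 ≡ 5; y = λ·(13 - 5) - 0 ≡ 4. → (5, 4)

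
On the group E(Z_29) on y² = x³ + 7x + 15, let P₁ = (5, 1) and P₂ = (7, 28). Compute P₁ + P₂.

(5, 1) + (7, 28). λ = (28 - 1)/(7 - 5) ≡ 27/2 mod 29. 2⁻¹ ≡ 15 (mod 29), so λ ≡ 28.
  x = λ² - 5 - 7 = 784 - 12 ≡ 18; y = λ·(5 - 18) - 1 ≡ 12. → (18, 12)

(18, 12)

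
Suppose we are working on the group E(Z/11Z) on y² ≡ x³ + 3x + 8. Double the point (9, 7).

tangent at (9, 7): λ = (3·9² + 3)/(2·7) ≡ 4/3. 3⁻¹ ≡ 4 (mod 11), so λ ≡ 4·4 ≡ 5.
  x = λ² - 9 - 9 = 25 - 18 ≡ 7; y = λ·(9 - 7) - 7 ≡ 3. → (7, 3)

(7, 3)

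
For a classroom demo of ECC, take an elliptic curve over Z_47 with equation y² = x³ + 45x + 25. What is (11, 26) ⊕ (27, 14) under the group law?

(11, 26) + (27, 14). λ = (14 - 26)/(27 - 11) ≡ 35/16 mod 47. 16⁻¹ ≡ 3 (mod 47) since 16·3 = 48 ≡ 1, so λ ≡ 11.
  x = λ² - 11 - 27 = 121 - 38 ≡ 36; y = λ·(11 - 36) - 26 ≡ 28. → (36, 28)

(36, 28)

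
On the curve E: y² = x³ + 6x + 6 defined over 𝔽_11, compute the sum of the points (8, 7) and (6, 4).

(2, 2)

(8, 7) + (6, 4). λ = (4 - 7)/(6 - 8) ≡ 8/9 mod 11. 9⁻¹ ≡ 5 (mod 11) since 9·5 = 45 ≡ 1, so λ ≡ 7.
  x = λ² - 8 - 6 = 49 - 14 ≡ 2; y = λ·(8 - 2) - 7 ≡ 2. → (2, 2)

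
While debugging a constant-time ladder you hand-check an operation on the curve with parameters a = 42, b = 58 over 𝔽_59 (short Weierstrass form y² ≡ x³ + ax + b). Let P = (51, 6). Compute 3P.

(15, 46)

Repeated addition: build up to 3P.
2P: tangent at (51, 6): λ = (3·51² + 42)/(2·6) ≡ 57/12. 12⁻¹ ≡ 5 (mod 59) since 12·5 = 60 ≡ 1, so λ ≡ 57·5 ≡ 49.
  x = λ² - 51 - 51 = 2401 - 102 ≡ 57; y = λ·(51 - 57) - 6 ≡ 54. → (57, 54)
3P: (57, 54) + (51, 6). λ = (6 - 54)/(51 - 57) ≡ 11/53 mod 59. 53⁻¹ ≡ 49 (mod 59) since 53·49 = 2597 ≡ 1, so λ ≡ 8.
  x = λ² - 57 - 51 = 64 - 108 ≡ 15; y = λ·(57 - 15) - 54 ≡ 46. → (15, 46)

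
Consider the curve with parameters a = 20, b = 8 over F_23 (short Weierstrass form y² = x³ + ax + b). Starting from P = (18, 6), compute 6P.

Double-and-add on 6 = (110)₂. Start with P = (18, 6) for the leading 1-bit.
double: tangent at (18, 6): λ = (3·18² + 20)/(2·6) ≡ 3/12. 12⁻¹ ≡ 2 (mod 23), so λ ≡ 3·2 ≡ 6.
  x = λ² - 18 - 18 = 36 - 36 ≡ 0; y = λ·(18 - 0) - 6 ≡ 10. → (0, 10)
add P: (0, 10) + (18, 6). λ = (6 - 10)/(18 - 0) ≡ 19/18 mod 23. 18⁻¹ ≡ 9 (mod 23) since 18·9 = 162 ≡ 1, so λ ≡ 10.
  x = λ² - 0 - 18 = 100 - 18 ≡ 13; y = λ·(0 - 13) - 10 ≡ 21. → (13, 21)
double: tangent at (13, 21): λ = (3·13² + 20)/(2·21) ≡ 21/19. 19⁻¹ ≡ 17 (mod 23), so λ ≡ 21·17 ≡ 12.
  x = λ² - 13 - 13 = 144 - 26 ≡ 3; y = λ·(13 - 3) - 21 ≡ 7. → (3, 7)

(3, 7)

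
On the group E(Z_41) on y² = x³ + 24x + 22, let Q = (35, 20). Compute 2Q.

(11, 10)

tangent at (35, 20): λ = (3·35² + 24)/(2·20) ≡ 9/40. 40⁻¹ ≡ 40 (mod 41) since 40·40 = 1600 ≡ 1, so λ ≡ 9·40 ≡ 32.
  x = λ² - 35 - 35 = 1024 - 70 ≡ 11; y = λ·(35 - 11) - 20 ≡ 10. → (11, 10)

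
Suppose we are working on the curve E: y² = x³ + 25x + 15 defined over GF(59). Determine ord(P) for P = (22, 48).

12

2P: tangent at (22, 48): λ = (3·22² + 25)/(2·48) ≡ 2/37. 37⁻¹ ≡ 8 (mod 59) since 37·8 = 296 ≡ 1, so λ ≡ 2·8 ≡ 16.
  x = λ² - 22 - 22 = 256 - 44 ≡ 35; y = λ·(22 - 35) - 48 ≡ 39. → (35, 39)
3P: (35, 39) + (22, 48). λ = (48 - 39)/(22 - 35) ≡ 9/46 mod 59. 46⁻¹ ≡ 9 (mod 59) since 46·9 = 414 ≡ 1, so λ ≡ 22.
  x = λ² - 35 - 22 = 484 - 57 ≡ 14; y = λ·(35 - 14) - 39 ≡ 10. → (14, 10)
4P: (14, 10) + (22, 48). λ = (48 - 10)/(22 - 14) ≡ 38/8 mod 59. 8⁻¹ ≡ 37 (mod 59), so λ ≡ 49.
  x = λ² - 14 - 22 = 2401 - 36 ≡ 5; y = λ·(14 - 5) - 10 ≡ 18. → (5, 18)
5P: (5, 18) + (22, 48). λ = (48 - 18)/(22 - 5) ≡ 30/17 mod 59. 17⁻¹ ≡ 7 (mod 59), so λ ≡ 33.
  x = λ² - 5 - 22 = 1089 - 27 ≡ 0; y = λ·(5 - 0) - 18 ≡ 29. → (0, 29)
6P: (0, 29) + (22, 48). λ = (48 - 29)/(22 - 0) ≡ 19/22 mod 59. 22⁻¹ ≡ 51 (mod 59), so λ ≡ 25.
  x = λ² - 0 - 22 = 625 - 22 ≡ 13; y = λ·(0 - 13) - 29 ≡ 0. → (13, 0)
7P: (13, 0) + (22, 48). λ = (48 - 0)/(22 - 13) ≡ 48/9 mod 59. 9⁻¹ ≡ 46 (mod 59), so λ ≡ 25.
  x = λ² - 13 - 22 = 625 - 35 ≡ 0; y = λ·(13 - 0) - 0 ≡ 30. → (0, 30)
8P: (0, 30) + (22, 48). λ = (48 - 30)/(22 - 0) ≡ 18/22 mod 59. 22⁻¹ ≡ 51 (mod 59), so λ ≡ 33.
  x = λ² - 0 - 22 = 1089 - 22 ≡ 5; y = λ·(0 - 5) - 30 ≡ 41. → (5, 41)
9P: (5, 41) + (22, 48). λ = (48 - 41)/(22 - 5) ≡ 7/17 mod 59. 17⁻¹ ≡ 7 (mod 59) since 17·7 = 119 ≡ 1, so λ ≡ 49.
  x = λ² - 5 - 22 = 2401 - 27 ≡ 14; y = λ·(5 - 14) - 41 ≡ 49. → (14, 49)
10P: (14, 49) + (22, 48). λ = (48 - 49)/(22 - 14) ≡ 58/8 mod 59. 8⁻¹ ≡ 37 (mod 59) since 8·37 = 296 ≡ 1, so λ ≡ 22.
  x = λ² - 14 - 22 = 484 - 36 ≡ 35; y = λ·(14 - 35) - 49 ≡ 20. → (35, 20)
11P: (35, 20) + (22, 48). λ = (48 - 20)/(22 - 35) ≡ 28/46 mod 59. 46⁻¹ ≡ 9 (mod 59), so λ ≡ 16.
  x = λ² - 35 - 22 = 256 - 57 ≡ 22; y = λ·(35 - 22) - 20 ≡ 11. → (22, 11)
12P: (22, 11) + (22, 48): same x and y₁ ≡ -y₂, so the sum is O.
12P = O, so the order is 12.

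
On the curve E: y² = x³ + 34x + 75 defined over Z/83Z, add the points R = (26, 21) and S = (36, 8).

(70, 3)

(26, 21) + (36, 8). λ = (8 - 21)/(36 - 26) ≡ 70/10 mod 83. 10⁻¹ ≡ 25 (mod 83), so λ ≡ 7.
  x = λ² - 26 - 36 = 49 - 62 ≡ 70; y = λ·(26 - 70) - 21 ≡ 3. → (70, 3)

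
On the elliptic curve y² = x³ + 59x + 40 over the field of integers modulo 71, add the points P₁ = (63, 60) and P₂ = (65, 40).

(43, 24)

(63, 60) + (65, 40). λ = (40 - 60)/(65 - 63) ≡ 51/2 mod 71. 2⁻¹ ≡ 36 (mod 71), so λ ≡ 61.
  x = λ² - 63 - 65 = 3721 - 128 ≡ 43; y = λ·(63 - 43) - 60 ≡ 24. → (43, 24)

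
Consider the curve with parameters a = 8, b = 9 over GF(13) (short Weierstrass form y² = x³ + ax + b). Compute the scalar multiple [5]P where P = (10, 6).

Double-and-add on 5 = (101)₂. Start with P = (10, 6) for the leading 1-bit.
double: tangent at (10, 6): λ = (3·10² + 8)/(2·6) ≡ 9/12. 12⁻¹ ≡ 12 (mod 13) since 12·12 = 144 ≡ 1, so λ ≡ 9·12 ≡ 4.
  x = λ² - 10 - 10 = 16 - 20 ≡ 9; y = λ·(10 - 9) - 6 ≡ 11. → (9, 11)
double: tangent at (9, 11): λ = (3·9² + 8)/(2·11) ≡ 4/9. 9⁻¹ ≡ 3 (mod 13) since 9·3 = 27 ≡ 1, so λ ≡ 4·3 ≡ 12.
  x = λ² - 9 - 9 = 144 - 18 ≡ 9; y = λ·(9 - 9) - 11 ≡ 2. → (9, 2)
add P: (9, 2) + (10, 6). λ = (6 - 2)/(10 - 9) ≡ 4/1 mod 13. 1⁻¹ ≡ 1 (mod 13) since 1·1 = 1 ≡ 1, so λ ≡ 4.
  x = λ² - 9 - 10 = 16 - 19 ≡ 10; y = λ·(9 - 10) - 2 ≡ 7. → (10, 7)

(10, 7)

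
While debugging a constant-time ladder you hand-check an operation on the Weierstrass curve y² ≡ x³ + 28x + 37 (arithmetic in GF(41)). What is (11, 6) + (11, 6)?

tangent at (11, 6): λ = (3·11² + 28)/(2·6) ≡ 22/12. 12⁻¹ ≡ 24 (mod 41), so λ ≡ 22·24 ≡ 36.
  x = λ² - 11 - 11 = 1296 - 22 ≡ 3; y = λ·(11 - 3) - 6 ≡ 36. → (3, 36)

(3, 36)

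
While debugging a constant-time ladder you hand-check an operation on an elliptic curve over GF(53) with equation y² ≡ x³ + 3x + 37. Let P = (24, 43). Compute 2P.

tangent at (24, 43): λ = (3·24² + 3)/(2·43) ≡ 35/33. 33⁻¹ ≡ 45 (mod 53), so λ ≡ 35·45 ≡ 38.
  x = λ² - 24 - 24 = 1444 - 48 ≡ 18; y = λ·(24 - 18) - 43 ≡ 26. → (18, 26)

(18, 26)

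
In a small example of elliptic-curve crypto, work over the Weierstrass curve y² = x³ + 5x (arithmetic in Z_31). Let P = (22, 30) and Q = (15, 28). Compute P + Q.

(8, 5)

(22, 30) + (15, 28). λ = (28 - 30)/(15 - 22) ≡ 29/24 mod 31. 24⁻¹ ≡ 22 (mod 31) since 24·22 = 528 ≡ 1, so λ ≡ 18.
  x = λ² - 22 - 15 = 324 - 37 ≡ 8; y = λ·(22 - 8) - 30 ≡ 5. → (8, 5)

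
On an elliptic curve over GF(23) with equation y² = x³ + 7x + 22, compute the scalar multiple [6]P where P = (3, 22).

Double-and-add on 6 = (110)₂. Start with P = (3, 22) for the leading 1-bit.
double: tangent at (3, 22): λ = (3·3² + 7)/(2·22) ≡ 11/21. 21⁻¹ ≡ 11 (mod 23), so λ ≡ 11·11 ≡ 6.
  x = λ² - 3 - 3 = 36 - 6 ≡ 7; y = λ·(3 - 7) - 22 ≡ 0. → (7, 0)
add P: (7, 0) + (3, 22). λ = (22 - 0)/(3 - 7) ≡ 22/19 mod 23. 19⁻¹ ≡ 17 (mod 23), so λ ≡ 6.
  x = λ² - 7 - 3 = 36 - 10 ≡ 3; y = λ·(7 - 3) - 0 ≡ 1. → (3, 1)
double: tangent at (3, 1): λ = (3·3² + 7)/(2·1) ≡ 11/2. 2⁻¹ ≡ 12 (mod 23), so λ ≡ 11·12 ≡ 17.
  x = λ² - 3 - 3 = 289 - 6 ≡ 7; y = λ·(3 - 7) - 1 ≡ 0. → (7, 0)

(7, 0)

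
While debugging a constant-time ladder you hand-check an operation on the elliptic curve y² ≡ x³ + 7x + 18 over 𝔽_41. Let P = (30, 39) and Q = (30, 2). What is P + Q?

The two points share x = 30 and their y-coordinates satisfy 39 + 2 ≡ 0 (mod 41), so they are inverses. Their sum is the point at infinity.

O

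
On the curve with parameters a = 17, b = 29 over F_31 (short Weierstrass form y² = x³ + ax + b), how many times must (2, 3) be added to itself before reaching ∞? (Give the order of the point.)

2P: tangent at (2, 3): λ = (3·2² + 17)/(2·3) ≡ 29/6. 6⁻¹ ≡ 26 (mod 31), so λ ≡ 29·26 ≡ 10.
  x = λ² - 2 - 2 = 100 - 4 ≡ 3; y = λ·(2 - 3) - 3 ≡ 18. → (3, 18)
3P: (3, 18) + (2, 3). λ = (3 - 18)/(2 - 3) ≡ 16/30 mod 31. 30⁻¹ ≡ 30 (mod 31), so λ ≡ 15.
  x = λ² - 3 - 2 = 225 - 5 ≡ 3; y = λ·(3 - 3) - 18 ≡ 13. → (3, 13)
4P: (3, 13) + (2, 3). λ = (3 - 13)/(2 - 3) ≡ 21/30 mod 31. 30⁻¹ ≡ 30 (mod 31), so λ ≡ 10.
  x = λ² - 3 - 2 = 100 - 5 ≡ 2; y = λ·(3 - 2) - 13 ≡ 28. → (2, 28)
5P: (2, 28) + (2, 3): same x and y₁ ≡ -y₂, so the sum is ∞.
5P = ∞, so the order is 5.

5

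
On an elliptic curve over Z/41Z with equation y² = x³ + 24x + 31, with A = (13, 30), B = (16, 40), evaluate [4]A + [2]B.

(14, 6)

First 4A:
Repeated addition: build up to 4A.
2A: tangent at (13, 30): λ = (3·13² + 24)/(2·30) ≡ 39/19. 19⁻¹ ≡ 13 (mod 41), so λ ≡ 39·13 ≡ 15.
  x = λ² - 13 - 13 = 225 - 26 ≡ 35; y = λ·(13 - 35) - 30 ≡ 9. → (35, 9)
3A: (35, 9) + (13, 30). λ = (30 - 9)/(13 - 35) ≡ 21/19 mod 41. 19⁻¹ ≡ 13 (mod 41) since 19·13 = 247 ≡ 1, so λ ≡ 27.
  x = λ² - 35 - 13 = 729 - 48 ≡ 25; y = λ·(35 - 25) - 9 ≡ 15. → (25, 15)
4A: (25, 15) + (13, 30). λ = (30 - 15)/(13 - 25) ≡ 15/29 mod 41. 29⁻¹ ≡ 17 (mod 41) since 29·17 = 493 ≡ 1, so λ ≡ 9.
  x = λ² - 25 - 13 = 81 - 38 ≡ 2; y = λ·(25 - 2) - 15 ≡ 28. → (2, 28)
4A = (2, 28).
Next 2B:
Repeated addition: build up to 2B.
2B: tangent at (16, 40): λ = (3·16² + 24)/(2·40) ≡ 13/39. 39⁻¹ ≡ 20 (mod 41) since 39·20 = 780 ≡ 1, so λ ≡ 13·20 ≡ 14.
  x = λ² - 16 - 16 = 196 - 32 ≡ 0; y = λ·(16 - 0) - 40 ≡ 20. → (0, 20)
2B = (0, 20).
Finally 4A + 2B:
(2, 28) + (0, 20). λ = (20 - 28)/(0 - 2) ≡ 33/39 mod 41. 39⁻¹ ≡ 20 (mod 41), so λ ≡ 4.
  x = λ² - 2 - 0 = 16 - 2 ≡ 14; y = λ·(2 - 14) - 28 ≡ 6. → (14, 6)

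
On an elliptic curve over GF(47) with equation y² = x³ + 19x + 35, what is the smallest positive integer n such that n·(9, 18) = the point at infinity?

2P: tangent at (9, 18): λ = (3·9² + 19)/(2·18) ≡ 27/36. 36⁻¹ ≡ 17 (mod 47), so λ ≡ 27·17 ≡ 36.
  x = λ² - 9 - 9 = 1296 - 18 ≡ 9; y = λ·(9 - 9) - 18 ≡ 29. → (9, 29)
3P: (9, 29) + (9, 18): same x and y₁ ≡ -y₂, so the sum is the point at infinity.
3P = the point at infinity, so the order is 3.

3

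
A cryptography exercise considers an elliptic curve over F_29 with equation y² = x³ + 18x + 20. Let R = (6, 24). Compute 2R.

(18, 17)

tangent at (6, 24): λ = (3·6² + 18)/(2·24) ≡ 10/19. 19⁻¹ ≡ 26 (mod 29), so λ ≡ 10·26 ≡ 28.
  x = λ² - 6 - 6 = 784 - 12 ≡ 18; y = λ·(6 - 18) - 24 ≡ 17. → (18, 17)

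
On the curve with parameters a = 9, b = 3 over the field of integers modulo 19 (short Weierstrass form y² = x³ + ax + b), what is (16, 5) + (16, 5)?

(3, 0)

tangent at (16, 5): λ = (3·16² + 9)/(2·5) ≡ 17/10. 10⁻¹ ≡ 2 (mod 19), so λ ≡ 17·2 ≡ 15.
  x = λ² - 16 - 16 = 225 - 32 ≡ 3; y = λ·(16 - 3) - 5 ≡ 0. → (3, 0)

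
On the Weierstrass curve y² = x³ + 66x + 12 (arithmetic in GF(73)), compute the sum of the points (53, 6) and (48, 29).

(53, 6) + (48, 29). λ = (29 - 6)/(48 - 53) ≡ 23/68 mod 73. 68⁻¹ ≡ 29 (mod 73), so λ ≡ 10.
  x = λ² - 53 - 48 = 100 - 101 ≡ 72; y = λ·(53 - 72) - 6 ≡ 23. → (72, 23)

(72, 23)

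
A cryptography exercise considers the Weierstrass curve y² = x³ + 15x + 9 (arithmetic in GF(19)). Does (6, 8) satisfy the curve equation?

y² = 8² ≡ 7; x³ + 15x + 9 = 315 ≡ 11 (mod 19). 7 ≠ 11.

no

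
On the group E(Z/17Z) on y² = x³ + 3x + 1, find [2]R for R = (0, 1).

(15, 2)

tangent at (0, 1): λ = (3·0² + 3)/(2·1) ≡ 3/2. 2⁻¹ ≡ 9 (mod 17), so λ ≡ 3·9 ≡ 10.
  x = λ² - 0 - 0 = 100 - 0 ≡ 15; y = λ·(0 - 15) - 1 ≡ 2. → (15, 2)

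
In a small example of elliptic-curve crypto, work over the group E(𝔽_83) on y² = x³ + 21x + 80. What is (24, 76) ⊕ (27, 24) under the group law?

(24, 76) + (27, 24). λ = (24 - 76)/(27 - 24) ≡ 31/3 mod 83. 3⁻¹ ≡ 28 (mod 83) since 3·28 = 84 ≡ 1, so λ ≡ 38.
  x = λ² - 24 - 27 = 1444 - 51 ≡ 65; y = λ·(24 - 65) - 76 ≡ 26. → (65, 26)

(65, 26)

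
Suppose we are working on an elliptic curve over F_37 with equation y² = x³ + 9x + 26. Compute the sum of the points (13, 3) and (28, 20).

(6, 0)

(13, 3) + (28, 20). λ = (20 - 3)/(28 - 13) ≡ 17/15 mod 37. 15⁻¹ ≡ 5 (mod 37), so λ ≡ 11.
  x = λ² - 13 - 28 = 121 - 41 ≡ 6; y = λ·(13 - 6) - 3 ≡ 0. → (6, 0)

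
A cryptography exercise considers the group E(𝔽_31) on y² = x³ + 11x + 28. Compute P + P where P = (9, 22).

(20, 23)

tangent at (9, 22): λ = (3·9² + 11)/(2·22) ≡ 6/13. 13⁻¹ ≡ 12 (mod 31), so λ ≡ 6·12 ≡ 10.
  x = λ² - 9 - 9 = 100 - 18 ≡ 20; y = λ·(9 - 20) - 22 ≡ 23. → (20, 23)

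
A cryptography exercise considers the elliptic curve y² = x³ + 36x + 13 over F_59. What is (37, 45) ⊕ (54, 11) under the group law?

(37, 45) + (54, 11). λ = (11 - 45)/(54 - 37) ≡ 25/17 mod 59. 17⁻¹ ≡ 7 (mod 59) since 17·7 = 119 ≡ 1, so λ ≡ 57.
  x = λ² - 37 - 54 = 3249 - 91 ≡ 31; y = λ·(37 - 31) - 45 ≡ 2. → (31, 2)

(31, 2)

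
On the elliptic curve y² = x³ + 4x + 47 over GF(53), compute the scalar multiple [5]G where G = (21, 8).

(29, 15)

Repeated addition: build up to 5G.
2G: tangent at (21, 8): λ = (3·21² + 4)/(2·8) ≡ 2/16. 16⁻¹ ≡ 10 (mod 53), so λ ≡ 2·10 ≡ 20.
  x = λ² - 21 - 21 = 400 - 42 ≡ 40; y = λ·(21 - 40) - 8 ≡ 36. → (40, 36)
3G: (40, 36) + (21, 8). λ = (8 - 36)/(21 - 40) ≡ 25/34 mod 53. 34⁻¹ ≡ 39 (mod 53), so λ ≡ 21.
  x = λ² - 40 - 21 = 441 - 61 ≡ 9; y = λ·(40 - 9) - 36 ≡ 32. → (9, 32)
4G: (9, 32) + (21, 8). λ = (8 - 32)/(21 - 9) ≡ 29/12 mod 53. 12⁻¹ ≡ 31 (mod 53) since 12·31 = 372 ≡ 1, so λ ≡ 51.
  x = λ² - 9 - 21 = 2601 - 30 ≡ 27; y = λ·(9 - 27) - 32 ≡ 4. → (27, 4)
5G: (27, 4) + (21, 8). λ = (8 - 4)/(21 - 27) ≡ 4/47 mod 53. 47⁻¹ ≡ 44 (mod 53), so λ ≡ 17.
  x = λ² - 27 - 21 = 289 - 48 ≡ 29; y = λ·(27 - 29) - 4 ≡ 15. → (29, 15)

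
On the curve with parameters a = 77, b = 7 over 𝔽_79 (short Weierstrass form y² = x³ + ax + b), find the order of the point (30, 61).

2P: tangent at (30, 61): λ = (3·30² + 77)/(2·61) ≡ 12/43. 43⁻¹ ≡ 68 (mod 79), so λ ≡ 12·68 ≡ 26.
  x = λ² - 30 - 30 = 676 - 60 ≡ 63; y = λ·(30 - 63) - 61 ≡ 29. → (63, 29)
3P: (63, 29) + (30, 61). λ = (61 - 29)/(30 - 63) ≡ 32/46 mod 79. 46⁻¹ ≡ 67 (mod 79) since 46·67 = 3082 ≡ 1, so λ ≡ 11.
  x = λ² - 63 - 30 = 121 - 93 ≡ 28; y = λ·(63 - 28) - 29 ≡ 40. → (28, 40)
4P: (28, 40) + (30, 61). λ = (61 - 40)/(30 - 28) ≡ 21/2 mod 79. 2⁻¹ ≡ 40 (mod 79) since 2·40 = 80 ≡ 1, so λ ≡ 50.
  x = λ² - 28 - 30 = 2500 - 58 ≡ 72; y = λ·(28 - 72) - 40 ≡ 51. → (72, 51)
5P: (72, 51) + (30, 61). λ = (61 - 51)/(30 - 72) ≡ 10/37 mod 79. 37⁻¹ ≡ 47 (mod 79), so λ ≡ 75.
  x = λ² - 72 - 30 = 5625 - 102 ≡ 72; y = λ·(72 - 72) - 51 ≡ 28. → (72, 28)
6P: (72, 28) + (30, 61). λ = (61 - 28)/(30 - 72) ≡ 33/37 mod 79. 37⁻¹ ≡ 47 (mod 79), so λ ≡ 50.
  x = λ² - 72 - 30 = 2500 - 102 ≡ 28; y = λ·(72 - 28) - 28 ≡ 39. → (28, 39)
7P: (28, 39) + (30, 61). λ = (61 - 39)/(30 - 28) ≡ 22/2 mod 79. 2⁻¹ ≡ 40 (mod 79) since 2·40 = 80 ≡ 1, so λ ≡ 11.
  x = λ² - 28 - 30 = 121 - 58 ≡ 63; y = λ·(28 - 63) - 39 ≡ 50. → (63, 50)
8P: (63, 50) + (30, 61). λ = (61 - 50)/(30 - 63) ≡ 11/46 mod 79. 46⁻¹ ≡ 67 (mod 79), so λ ≡ 26.
  x = λ² - 63 - 30 = 676 - 93 ≡ 30; y = λ·(63 - 30) - 50 ≡ 18. → (30, 18)
9P: (30, 18) + (30, 61): same x and y₁ ≡ -y₂, so the sum is 𝒪.
9P = 𝒪, so the order is 9.

9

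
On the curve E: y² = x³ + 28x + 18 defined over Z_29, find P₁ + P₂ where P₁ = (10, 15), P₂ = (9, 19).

(10, 15) + (9, 19). λ = (19 - 15)/(9 - 10) ≡ 4/28 mod 29. 28⁻¹ ≡ 28 (mod 29), so λ ≡ 25.
  x = λ² - 10 - 9 = 625 - 19 ≡ 26; y = λ·(10 - 26) - 15 ≡ 20. → (26, 20)

(26, 20)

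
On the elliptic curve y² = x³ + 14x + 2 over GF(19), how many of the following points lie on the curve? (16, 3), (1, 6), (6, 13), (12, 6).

4

(16, 3): 3² ≡ 9, rhs ≡ 9 → on.
(1, 6): 6² ≡ 17, rhs ≡ 17 → on.
(6, 13): 13² ≡ 17, rhs ≡ 17 → on.
(12, 6): 6² ≡ 17, rhs ≡ 17 → on.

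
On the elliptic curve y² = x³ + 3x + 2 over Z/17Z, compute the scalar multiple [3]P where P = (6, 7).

(6, 10)

Repeated addition: build up to 3P.
2P: tangent at (6, 7): λ = (3·6² + 3)/(2·7) ≡ 9/14. 14⁻¹ ≡ 11 (mod 17), so λ ≡ 9·11 ≡ 14.
  x = λ² - 6 - 6 = 196 - 12 ≡ 14; y = λ·(6 - 14) - 7 ≡ 0. → (14, 0)
3P: (14, 0) + (6, 7). λ = (7 - 0)/(6 - 14) ≡ 7/9 mod 17. 9⁻¹ ≡ 2 (mod 17), so λ ≡ 14.
  x = λ² - 14 - 6 = 196 - 20 ≡ 6; y = λ·(14 - 6) - 0 ≡ 10. → (6, 10)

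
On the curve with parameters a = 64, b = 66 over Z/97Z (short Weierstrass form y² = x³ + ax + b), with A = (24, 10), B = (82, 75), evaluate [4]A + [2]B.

First 4A:
Double-and-add on 4 = (100)₂. Start with A = (24, 10) for the leading 1-bit.
double: tangent at (24, 10): λ = (3·24² + 64)/(2·10) ≡ 46/20. 20⁻¹ ≡ 34 (mod 97), so λ ≡ 46·34 ≡ 12.
  x = λ² - 24 - 24 = 144 - 48 ≡ 96; y = λ·(24 - 96) - 10 ≡ 96. → (96, 96)
double: tangent at (96, 96): λ = (3·96² + 64)/(2·96) ≡ 67/95. 95⁻¹ ≡ 48 (mod 97) since 95·48 = 4560 ≡ 1, so λ ≡ 67·48 ≡ 15.
  x = λ² - 96 - 96 = 225 - 192 ≡ 33; y = λ·(96 - 33) - 96 ≡ 73. → (33, 73)
4A = (33, 73).
Next 2B:
Repeated addition: build up to 2B.
2B: tangent at (82, 75): λ = (3·82² + 64)/(2·75) ≡ 60/53. 53⁻¹ ≡ 11 (mod 97), so λ ≡ 60·11 ≡ 78.
  x = λ² - 82 - 82 = 6084 - 164 ≡ 3; y = λ·(82 - 3) - 75 ≡ 73. → (3, 73)
2B = (3, 73).
Finally 4A + 2B:
(33, 73) + (3, 73). λ = (73 - 73)/(3 - 33) ≡ 0/67 mod 97. 67⁻¹ ≡ 42 (mod 97), so λ ≡ 0.
  x = λ² - 33 - 3 = 0 - 36 ≡ 61; y = λ·(33 - 61) - 73 ≡ 24. → (61, 24)

(61, 24)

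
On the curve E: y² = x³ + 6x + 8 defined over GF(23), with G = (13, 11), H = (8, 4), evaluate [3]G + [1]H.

(11, 18)

First 3G:
Repeated addition: build up to 3G.
2G: tangent at (13, 11): λ = (3·13² + 6)/(2·11) ≡ 7/22. 22⁻¹ ≡ 22 (mod 23), so λ ≡ 7·22 ≡ 16.
  x = λ² - 13 - 13 = 256 - 26 ≡ 0; y = λ·(13 - 0) - 11 ≡ 13. → (0, 13)
3G: (0, 13) + (13, 11). λ = (11 - 13)/(13 - 0) ≡ 21/13 mod 23. 13⁻¹ ≡ 16 (mod 23), so λ ≡ 14.
  x = λ² - 0 - 13 = 196 - 13 ≡ 22; y = λ·(0 - 22) - 13 ≡ 1. → (22, 1)
3G = (22, 1).
Finally 3G + H:
(22, 1) + (8, 4). λ = (4 - 1)/(8 - 22) ≡ 3/9 mod 23. 9⁻¹ ≡ 18 (mod 23), so λ ≡ 8.
  x = λ² - 22 - 8 = 64 - 30 ≡ 11; y = λ·(22 - 11) - 1 ≡ 18. → (11, 18)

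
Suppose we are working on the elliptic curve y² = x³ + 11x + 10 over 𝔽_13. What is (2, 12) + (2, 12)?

(8, 5)

tangent at (2, 12): λ = (3·2² + 11)/(2·12) ≡ 10/11. 11⁻¹ ≡ 6 (mod 13) since 11·6 = 66 ≡ 1, so λ ≡ 10·6 ≡ 8.
  x = λ² - 2 - 2 = 64 - 4 ≡ 8; y = λ·(2 - 8) - 12 ≡ 5. → (8, 5)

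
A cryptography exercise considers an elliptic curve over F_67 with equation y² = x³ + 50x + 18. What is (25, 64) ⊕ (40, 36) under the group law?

(25, 64) + (40, 36). λ = (36 - 64)/(40 - 25) ≡ 39/15 mod 67. 15⁻¹ ≡ 9 (mod 67) since 15·9 = 135 ≡ 1, so λ ≡ 16.
  x = λ² - 25 - 40 = 256 - 65 ≡ 57; y = λ·(25 - 57) - 64 ≡ 27. → (57, 27)

(57, 27)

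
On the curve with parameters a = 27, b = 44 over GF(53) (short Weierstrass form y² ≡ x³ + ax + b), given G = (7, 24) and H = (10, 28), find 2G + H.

(24, 10)

First 2G:
Repeated addition: build up to 2G.
2G: tangent at (7, 24): λ = (3·7² + 27)/(2·24) ≡ 15/48. 48⁻¹ ≡ 21 (mod 53), so λ ≡ 15·21 ≡ 50.
  x = λ² - 7 - 7 = 2500 - 14 ≡ 48; y = λ·(7 - 48) - 24 ≡ 46. → (48, 46)
2G = (48, 46).
Finally 2G + H:
(48, 46) + (10, 28). λ = (28 - 46)/(10 - 48) ≡ 35/15 mod 53. 15⁻¹ ≡ 46 (mod 53), so λ ≡ 20.
  x = λ² - 48 - 10 = 400 - 58 ≡ 24; y = λ·(48 - 24) - 46 ≡ 10. → (24, 10)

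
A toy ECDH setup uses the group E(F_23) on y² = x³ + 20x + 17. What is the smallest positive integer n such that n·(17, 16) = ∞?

2P: tangent at (17, 16): λ = (3·17² + 20)/(2·16) ≡ 13/9. 9⁻¹ ≡ 18 (mod 23) since 9·18 = 162 ≡ 1, so λ ≡ 13·18 ≡ 4.
  x = λ² - 17 - 17 = 16 - 34 ≡ 5; y = λ·(17 - 5) - 16 ≡ 9. → (5, 9)
3P: (5, 9) + (17, 16). λ = (16 - 9)/(17 - 5) ≡ 7/12 mod 23. 12⁻¹ ≡ 2 (mod 23), so λ ≡ 14.
  x = λ² - 5 - 17 = 196 - 22 ≡ 13; y = λ·(5 - 13) - 9 ≡ 17. → (13, 17)
4P: (13, 17) + (17, 16). λ = (16 - 17)/(17 - 13) ≡ 22/4 mod 23. 4⁻¹ ≡ 6 (mod 23) since 4·6 = 24 ≡ 1, so λ ≡ 17.
  x = λ² - 13 - 17 = 289 - 30 ≡ 6; y = λ·(13 - 6) - 17 ≡ 10. → (6, 10)
5P: (6, 10) + (17, 16). λ = (16 - 10)/(17 - 6) ≡ 6/11 mod 23. 11⁻¹ ≡ 21 (mod 23) since 11·21 = 231 ≡ 1, so λ ≡ 11.
  x = λ² - 6 - 17 = 121 - 23 ≡ 6; y = λ·(6 - 6) - 10 ≡ 13. → (6, 13)
6P: (6, 13) + (17, 16). λ = (16 - 13)/(17 - 6) ≡ 3/11 mod 23. 11⁻¹ ≡ 21 (mod 23), so λ ≡ 17.
  x = λ² - 6 - 17 = 289 - 23 ≡ 13; y = λ·(6 - 13) - 13 ≡ 6. → (13, 6)
7P: (13, 6) + (17, 16). λ = (16 - 6)/(17 - 13) ≡ 10/4 mod 23. 4⁻¹ ≡ 6 (mod 23), so λ ≡ 14.
  x = λ² - 13 - 17 = 196 - 30 ≡ 5; y = λ·(13 - 5) - 6 ≡ 14. → (5, 14)
8P: (5, 14) + (17, 16). λ = (16 - 14)/(17 - 5) ≡ 2/12 mod 23. 12⁻¹ ≡ 2 (mod 23) since 12·2 = 24 ≡ 1, so λ ≡ 4.
  x = λ² - 5 - 17 = 16 - 22 ≡ 17; y = λ·(5 - 17) - 14 ≡ 7. → (17, 7)
9P: (17, 7) + (17, 16): same x and y₁ ≡ -y₂, so the sum is ∞.
9P = ∞, so the order is 9.

9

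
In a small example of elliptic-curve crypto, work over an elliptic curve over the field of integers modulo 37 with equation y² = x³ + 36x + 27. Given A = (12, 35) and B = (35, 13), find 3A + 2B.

First 3A:
Repeated addition: build up to 3A.
2A: tangent at (12, 35): λ = (3·12² + 36)/(2·35) ≡ 24/33. 33⁻¹ ≡ 9 (mod 37), so λ ≡ 24·9 ≡ 31.
  x = λ² - 12 - 12 = 961 - 24 ≡ 12; y = λ·(12 - 12) - 35 ≡ 2. → (12, 2)
3A: (12, 2) + (12, 35): same x and y₁ ≡ -y₂, so the sum is ∞.
3A = ∞.
Next 2B:
Repeated addition: build up to 2B.
2B: tangent at (35, 13): λ = (3·35² + 36)/(2·13) ≡ 11/26. 26⁻¹ ≡ 10 (mod 37) since 26·10 = 260 ≡ 1, so λ ≡ 11·10 ≡ 36.
  x = λ² - 35 - 35 = 1296 - 70 ≡ 5; y = λ·(35 - 5) - 13 ≡ 31. → (5, 31)
2B = (5, 31).
Finally 3A + 2B:
∞ + (5, 31) = (5, 31) (identity).

(5, 31)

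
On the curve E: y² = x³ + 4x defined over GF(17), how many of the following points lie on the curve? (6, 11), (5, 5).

(6, 11): 11² ≡ 2, rhs ≡ 2 → on.
(5, 5): 5² ≡ 8, rhs ≡ 9 → off.

1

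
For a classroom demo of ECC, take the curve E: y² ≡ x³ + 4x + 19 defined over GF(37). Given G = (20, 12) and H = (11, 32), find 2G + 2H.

First 2G:
Repeated addition: build up to 2G.
2G: tangent at (20, 12): λ = (3·20² + 4)/(2·12) ≡ 20/24. 24⁻¹ ≡ 17 (mod 37), so λ ≡ 20·17 ≡ 7.
  x = λ² - 20 - 20 = 49 - 40 ≡ 9; y = λ·(20 - 9) - 12 ≡ 28. → (9, 28)
2G = (9, 28).
Next 2H:
Repeated addition: build up to 2H.
2H: tangent at (11, 32): λ = (3·11² + 4)/(2·32) ≡ 34/27. 27⁻¹ ≡ 11 (mod 37) since 27·11 = 297 ≡ 1, so λ ≡ 34·11 ≡ 4.
  x = λ² - 11 - 11 = 16 - 22 ≡ 31; y = λ·(11 - 31) - 32 ≡ 36. → (31, 36)
2H = (31, 36).
Finally 2G + 2H:
(9, 28) + (31, 36). λ = (36 - 28)/(31 - 9) ≡ 8/22 mod 37. 22⁻¹ ≡ 32 (mod 37), so λ ≡ 34.
  x = λ² - 9 - 31 = 1156 - 40 ≡ 6; y = λ·(9 - 6) - 28 ≡ 0. → (6, 0)

(6, 0)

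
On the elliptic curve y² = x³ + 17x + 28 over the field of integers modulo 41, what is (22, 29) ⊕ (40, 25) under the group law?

(16, 38)

(22, 29) + (40, 25). λ = (25 - 29)/(40 - 22) ≡ 37/18 mod 41. 18⁻¹ ≡ 16 (mod 41), so λ ≡ 18.
  x = λ² - 22 - 40 = 324 - 62 ≡ 16; y = λ·(22 - 16) - 29 ≡ 38. → (16, 38)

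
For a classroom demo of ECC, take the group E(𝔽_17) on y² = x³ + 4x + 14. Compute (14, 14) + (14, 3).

The two points share x = 14 and their y-coordinates satisfy 14 + 3 ≡ 0 (mod 17), so they are inverses. Their sum is ∞.

O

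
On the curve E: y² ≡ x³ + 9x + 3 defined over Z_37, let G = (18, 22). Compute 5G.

Double-and-add on 5 = (101)₂. Start with G = (18, 22) for the leading 1-bit.
double: tangent at (18, 22): λ = (3·18² + 9)/(2·22) ≡ 19/7. 7⁻¹ ≡ 16 (mod 37) since 7·16 = 112 ≡ 1, so λ ≡ 19·16 ≡ 8.
  x = λ² - 18 - 18 = 64 - 36 ≡ 28; y = λ·(18 - 28) - 22 ≡ 9. → (28, 9)
double: tangent at (28, 9): λ = (3·28² + 9)/(2·9) ≡ 30/18. 18⁻¹ ≡ 35 (mod 37) since 18·35 = 630 ≡ 1, so λ ≡ 30·35 ≡ 14.
  x = λ² - 28 - 28 = 196 - 56 ≡ 29; y = λ·(28 - 29) - 9 ≡ 14. → (29, 14)
add G: (29, 14) + (18, 22). λ = (22 - 14)/(18 - 29) ≡ 8/26 mod 37. 26⁻¹ ≡ 10 (mod 37) since 26·10 = 260 ≡ 1, so λ ≡ 6.
  x = λ² - 29 - 18 = 36 - 47 ≡ 26; y = λ·(29 - 26) - 14 ≡ 4. → (26, 4)

(26, 4)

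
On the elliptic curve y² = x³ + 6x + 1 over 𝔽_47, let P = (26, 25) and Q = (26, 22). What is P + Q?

O

The two points share x = 26 and their y-coordinates satisfy 25 + 22 ≡ 0 (mod 47), so they are inverses. Their sum is 𝒪.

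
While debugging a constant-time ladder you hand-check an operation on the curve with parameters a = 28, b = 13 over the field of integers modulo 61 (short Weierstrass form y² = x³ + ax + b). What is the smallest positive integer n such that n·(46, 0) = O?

2

2P: (46, 0) + (46, 0): same x and y₁ ≡ -y₂, so the sum is O.
2P = O, so the order is 2.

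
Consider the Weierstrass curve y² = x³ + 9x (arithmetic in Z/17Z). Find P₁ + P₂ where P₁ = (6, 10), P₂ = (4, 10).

(7, 7)

(6, 10) + (4, 10). λ = (10 - 10)/(4 - 6) ≡ 0/15 mod 17. 15⁻¹ ≡ 8 (mod 17), so λ ≡ 0.
  x = λ² - 6 - 4 = 0 - 10 ≡ 7; y = λ·(6 - 7) - 10 ≡ 7. → (7, 7)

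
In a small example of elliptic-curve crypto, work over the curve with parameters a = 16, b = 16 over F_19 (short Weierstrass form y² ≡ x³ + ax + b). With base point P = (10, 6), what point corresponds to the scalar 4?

Double-and-add on 4 = (100)₂. Start with P = (10, 6) for the leading 1-bit.
double: tangent at (10, 6): λ = (3·10² + 16)/(2·6) ≡ 12/12. 12⁻¹ ≡ 8 (mod 19), so λ ≡ 12·8 ≡ 1.
  x = λ² - 10 - 10 = 1 - 20 ≡ 0; y = λ·(10 - 0) - 6 ≡ 4. → (0, 4)
double: tangent at (0, 4): λ = (3·0² + 16)/(2·4) ≡ 16/8. 8⁻¹ ≡ 12 (mod 19), so λ ≡ 16·12 ≡ 2.
  x = λ² - 0 - 0 = 4 - 0 ≡ 4; y = λ·(0 - 4) - 4 ≡ 7. → (4, 7)

(4, 7)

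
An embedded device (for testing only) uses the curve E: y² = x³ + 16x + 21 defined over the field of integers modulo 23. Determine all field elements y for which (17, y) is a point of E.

10, 13

x³ + 16x + 21 = 5206 ≡ 8 (mod 23).
Square roots of 8 mod 23: 10 and 13 (since 10² = 100 ≡ 8).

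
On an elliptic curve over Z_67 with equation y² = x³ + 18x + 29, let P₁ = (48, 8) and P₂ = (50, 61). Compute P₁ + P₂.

(48, 8) + (50, 61). λ = (61 - 8)/(50 - 48) ≡ 53/2 mod 67. 2⁻¹ ≡ 34 (mod 67) since 2·34 = 68 ≡ 1, so λ ≡ 60.
  x = λ² - 48 - 50 = 3600 - 98 ≡ 18; y = λ·(48 - 18) - 8 ≡ 50. → (18, 50)

(18, 50)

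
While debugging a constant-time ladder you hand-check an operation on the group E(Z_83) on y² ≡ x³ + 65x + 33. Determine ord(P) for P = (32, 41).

2P: tangent at (32, 41): λ = (3·32² + 65)/(2·41) ≡ 66/82. 82⁻¹ ≡ 82 (mod 83), so λ ≡ 66·82 ≡ 17.
  x = λ² - 32 - 32 = 289 - 64 ≡ 59; y = λ·(32 - 59) - 41 ≡ 81. → (59, 81)
3P: (59, 81) + (32, 41). λ = (41 - 81)/(32 - 59) ≡ 43/56 mod 83. 56⁻¹ ≡ 43 (mod 83), so λ ≡ 23.
  x = λ² - 59 - 32 = 529 - 91 ≡ 23; y = λ·(59 - 23) - 81 ≡ 0. → (23, 0)
4P: (23, 0) + (32, 41). λ = (41 - 0)/(32 - 23) ≡ 41/9 mod 83. 9⁻¹ ≡ 37 (mod 83) since 9·37 = 333 ≡ 1, so λ ≡ 23.
  x = λ² - 23 - 32 = 529 - 55 ≡ 59; y = λ·(23 - 59) - 0 ≡ 2. → (59, 2)
5P: (59, 2) + (32, 41). λ = (41 - 2)/(32 - 59) ≡ 39/56 mod 83. 56⁻¹ ≡ 43 (mod 83), so λ ≡ 17.
  x = λ² - 59 - 32 = 289 - 91 ≡ 32; y = λ·(59 - 32) - 2 ≡ 42. → (32, 42)
6P: (32, 42) + (32, 41): same x and y₁ ≡ -y₂, so the sum is O.
6P = O, so the order is 6.

6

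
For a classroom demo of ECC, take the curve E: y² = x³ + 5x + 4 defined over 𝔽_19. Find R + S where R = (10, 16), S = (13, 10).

(0, 2)

(10, 16) + (13, 10). λ = (10 - 16)/(13 - 10) ≡ 13/3 mod 19. 3⁻¹ ≡ 13 (mod 19), so λ ≡ 17.
  x = λ² - 10 - 13 = 289 - 23 ≡ 0; y = λ·(10 - 0) - 16 ≡ 2. → (0, 2)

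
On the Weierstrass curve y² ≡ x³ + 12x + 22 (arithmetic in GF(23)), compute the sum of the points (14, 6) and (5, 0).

(14, 6) + (5, 0). λ = (0 - 6)/(5 - 14) ≡ 17/14 mod 23. 14⁻¹ ≡ 5 (mod 23) since 14·5 = 70 ≡ 1, so λ ≡ 16.
  x = λ² - 14 - 5 = 256 - 19 ≡ 7; y = λ·(14 - 7) - 6 ≡ 14. → (7, 14)

(7, 14)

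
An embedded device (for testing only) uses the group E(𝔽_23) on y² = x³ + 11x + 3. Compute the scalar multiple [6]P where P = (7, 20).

(20, 9)

Repeated addition: build up to 6P.
2P: tangent at (7, 20): λ = (3·7² + 11)/(2·20) ≡ 20/17. 17⁻¹ ≡ 19 (mod 23), so λ ≡ 20·19 ≡ 12.
  x = λ² - 7 - 7 = 144 - 14 ≡ 15; y = λ·(7 - 15) - 20 ≡ 22. → (15, 22)
3P: (15, 22) + (7, 20). λ = (20 - 22)/(7 - 15) ≡ 21/15 mod 23. 15⁻¹ ≡ 20 (mod 23), so λ ≡ 6.
  x = λ² - 15 - 7 = 36 - 22 ≡ 14; y = λ·(15 - 14) - 22 ≡ 7. → (14, 7)
4P: (14, 7) + (7, 20). λ = (20 - 7)/(7 - 14) ≡ 13/16 mod 23. 16⁻¹ ≡ 13 (mod 23), so λ ≡ 8.
  x = λ² - 14 - 7 = 64 - 21 ≡ 20; y = λ·(14 - 20) - 7 ≡ 14. → (20, 14)
5P: (20, 14) + (7, 20). λ = (20 - 14)/(7 - 20) ≡ 6/10 mod 23. 10⁻¹ ≡ 7 (mod 23) since 10·7 = 70 ≡ 1, so λ ≡ 19.
  x = λ² - 20 - 7 = 361 - 27 ≡ 12; y = λ·(20 - 12) - 14 ≡ 0. → (12, 0)
6P: (12, 0) + (7, 20). λ = (20 - 0)/(7 - 12) ≡ 20/18 mod 23. 18⁻¹ ≡ 9 (mod 23) since 18·9 = 162 ≡ 1, so λ ≡ 19.
  x = λ² - 12 - 7 = 361 - 19 ≡ 20; y = λ·(12 - 20) - 0 ≡ 9. → (20, 9)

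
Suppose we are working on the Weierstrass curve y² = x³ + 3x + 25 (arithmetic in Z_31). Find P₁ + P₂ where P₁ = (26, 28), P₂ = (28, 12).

(10, 30)

(26, 28) + (28, 12). λ = (12 - 28)/(28 - 26) ≡ 15/2 mod 31. 2⁻¹ ≡ 16 (mod 31), so λ ≡ 23.
  x = λ² - 26 - 28 = 529 - 54 ≡ 10; y = λ·(26 - 10) - 28 ≡ 30. → (10, 30)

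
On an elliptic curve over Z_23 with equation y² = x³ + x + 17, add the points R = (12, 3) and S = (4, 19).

(12, 3) + (4, 19). λ = (19 - 3)/(4 - 12) ≡ 16/15 mod 23. 15⁻¹ ≡ 20 (mod 23) since 15·20 = 300 ≡ 1, so λ ≡ 21.
  x = λ² - 12 - 4 = 441 - 16 ≡ 11; y = λ·(12 - 11) - 3 ≡ 18. → (11, 18)

(11, 18)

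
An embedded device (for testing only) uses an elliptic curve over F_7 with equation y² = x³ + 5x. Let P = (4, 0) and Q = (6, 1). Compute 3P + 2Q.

First 3P:
Repeated addition: build up to 3P.
2P: (4, 0) + (4, 0): same x and y₁ ≡ -y₂, so the sum is 𝒪.
3P: 𝒪 + (4, 0) = (4, 0) (identity).
3P = (4, 0).
Next 2Q:
Repeated addition: build up to 2Q.
2Q: tangent at (6, 1): λ = (3·6² + 5)/(2·1) ≡ 1/2. 2⁻¹ ≡ 4 (mod 7), so λ ≡ 1·4 ≡ 4.
  x = λ² - 6 - 6 = 16 - 12 ≡ 4; y = λ·(6 - 4) - 1 ≡ 0. → (4, 0)
2Q = (4, 0).
Finally 3P + 2Q:
(4, 0) + (4, 0): same x and y₁ ≡ -y₂, so the sum is 𝒪.

O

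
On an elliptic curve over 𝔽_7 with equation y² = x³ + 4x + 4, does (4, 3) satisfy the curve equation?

no

y² = 3² ≡ 2; x³ + 4x + 4 = 84 ≡ 0 (mod 7). 2 ≠ 0.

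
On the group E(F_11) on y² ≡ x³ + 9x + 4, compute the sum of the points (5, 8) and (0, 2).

(5, 8) + (0, 2). λ = (2 - 8)/(0 - 5) ≡ 5/6 mod 11. 6⁻¹ ≡ 2 (mod 11) since 6·2 = 12 ≡ 1, so λ ≡ 10.
  x = λ² - 5 - 0 = 100 - 5 ≡ 7; y = λ·(5 - 7) - 8 ≡ 5. → (7, 5)

(7, 5)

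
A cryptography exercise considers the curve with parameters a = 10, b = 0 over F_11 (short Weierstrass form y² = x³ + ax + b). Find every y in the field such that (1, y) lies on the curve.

0

x³ + 10x + 0 = 11 ≡ 0 (mod 11).
Only y = 0 satisfies y² ≡ 0.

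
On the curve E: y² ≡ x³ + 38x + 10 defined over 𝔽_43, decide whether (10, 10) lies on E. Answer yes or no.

y² = 10² ≡ 14; x³ + 38x + 10 = 1390 ≡ 14 (mod 43). 14 = 14.

yes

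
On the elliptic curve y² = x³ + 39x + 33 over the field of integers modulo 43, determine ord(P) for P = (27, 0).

2

2P: (27, 0) + (27, 0): same x and y₁ ≡ -y₂, so the sum is O.
2P = O, so the order is 2.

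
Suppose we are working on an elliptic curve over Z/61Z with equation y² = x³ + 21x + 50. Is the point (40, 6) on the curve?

no

y² = 6² ≡ 36; x³ + 21x + 50 = 64890 ≡ 47 (mod 61). 36 ≠ 47.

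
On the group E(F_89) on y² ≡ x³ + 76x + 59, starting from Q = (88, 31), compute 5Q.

(79, 48)

Double-and-add on 5 = (101)₂. Start with Q = (88, 31) for the leading 1-bit.
double: tangent at (88, 31): λ = (3·88² + 76)/(2·31) ≡ 79/62. 62⁻¹ ≡ 56 (mod 89), so λ ≡ 79·56 ≡ 63.
  x = λ² - 88 - 88 = 3969 - 176 ≡ 55; y = λ·(88 - 55) - 31 ≡ 1. → (55, 1)
double: tangent at (55, 1): λ = (3·55² + 76)/(2·1) ≡ 73/2. 2⁻¹ ≡ 45 (mod 89), so λ ≡ 73·45 ≡ 81.
  x = λ² - 55 - 55 = 6561 - 110 ≡ 43; y = λ·(55 - 43) - 1 ≡ 81. → (43, 81)
add Q: (43, 81) + (88, 31). λ = (31 - 81)/(88 - 43) ≡ 39/45 mod 89. 45⁻¹ ≡ 2 (mod 89), so λ ≡ 78.
  x = λ² - 43 - 88 = 6084 - 131 ≡ 79; y = λ·(43 - 79) - 81 ≡ 48. → (79, 48)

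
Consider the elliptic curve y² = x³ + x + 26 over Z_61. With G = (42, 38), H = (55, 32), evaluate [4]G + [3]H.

(47, 47)

First 4G:
Double-and-add on 4 = (100)₂. Start with G = (42, 38) for the leading 1-bit.
double: tangent at (42, 38): λ = (3·42² + 1)/(2·38) ≡ 47/15. 15⁻¹ ≡ 57 (mod 61), so λ ≡ 47·57 ≡ 56.
  x = λ² - 42 - 42 = 3136 - 84 ≡ 2; y = λ·(42 - 2) - 38 ≡ 6. → (2, 6)
double: tangent at (2, 6): λ = (3·2² + 1)/(2·6) ≡ 13/12. 12⁻¹ ≡ 56 (mod 61), so λ ≡ 13·56 ≡ 57.
  x = λ² - 2 - 2 = 3249 - 4 ≡ 12; y = λ·(2 - 12) - 6 ≡ 34. → (12, 34)
4G = (12, 34).
Next 3H:
Repeated addition: build up to 3H.
2H: tangent at (55, 32): λ = (3·55² + 1)/(2·32) ≡ 48/3. 3⁻¹ ≡ 41 (mod 61), so λ ≡ 48·41 ≡ 16.
  x = λ² - 55 - 55 = 256 - 110 ≡ 24; y = λ·(55 - 24) - 32 ≡ 37. → (24, 37)
3H: (24, 37) + (55, 32). λ = (32 - 37)/(55 - 24) ≡ 56/31 mod 61. 31⁻¹ ≡ 2 (mod 61), so λ ≡ 51.
  x = λ² - 24 - 55 = 2601 - 79 ≡ 21; y = λ·(24 - 21) - 37 ≡ 55. → (21, 55)
3H = (21, 55).
Finally 4G + 3H:
(12, 34) + (21, 55). λ = (55 - 34)/(21 - 12) ≡ 21/9 mod 61. 9⁻¹ ≡ 34 (mod 61) since 9·34 = 306 ≡ 1, so λ ≡ 43.
  x = λ² - 12 - 21 = 1849 - 33 ≡ 47; y = λ·(12 - 47) - 34 ≡ 47. → (47, 47)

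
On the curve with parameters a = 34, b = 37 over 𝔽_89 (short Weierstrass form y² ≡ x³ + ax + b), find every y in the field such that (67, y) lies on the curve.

none

x³ + 34x + 37 = 303078 ≡ 33 (mod 89).
33 is a non-residue mod 89; no y exists.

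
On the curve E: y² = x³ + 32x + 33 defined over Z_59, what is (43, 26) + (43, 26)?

(47, 35)

tangent at (43, 26): λ = (3·43² + 32)/(2·26) ≡ 33/52. 52⁻¹ ≡ 42 (mod 59), so λ ≡ 33·42 ≡ 29.
  x = λ² - 43 - 43 = 841 - 86 ≡ 47; y = λ·(43 - 47) - 26 ≡ 35. → (47, 35)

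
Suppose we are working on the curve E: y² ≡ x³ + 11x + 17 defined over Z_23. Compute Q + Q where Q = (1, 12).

tangent at (1, 12): λ = (3·1² + 11)/(2·12) ≡ 14/1. 1⁻¹ ≡ 1 (mod 23), so λ ≡ 14·1 ≡ 14.
  x = λ² - 1 - 1 = 196 - 2 ≡ 10; y = λ·(1 - 10) - 12 ≡ 0. → (10, 0)

(10, 0)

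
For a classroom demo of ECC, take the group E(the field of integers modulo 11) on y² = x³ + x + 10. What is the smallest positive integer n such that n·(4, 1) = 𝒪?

10

2P: tangent at (4, 1): λ = (3·4² + 1)/(2·1) ≡ 5/2. 2⁻¹ ≡ 6 (mod 11), so λ ≡ 5·6 ≡ 8.
  x = λ² - 4 - 4 = 64 - 8 ≡ 1; y = λ·(4 - 1) - 1 ≡ 1. → (1, 1)
3P: (1, 1) + (4, 1). λ = (1 - 1)/(4 - 1) ≡ 0/3 mod 11. 3⁻¹ ≡ 4 (mod 11), so λ ≡ 0.
  x = λ² - 1 - 4 = 0 - 5 ≡ 6; y = λ·(1 - 6) - 1 ≡ 10. → (6, 10)
4P: (6, 10) + (4, 1). λ = (1 - 10)/(4 - 6) ≡ 2/9 mod 11. 9⁻¹ ≡ 5 (mod 11) since 9·5 = 45 ≡ 1, so λ ≡ 10.
  x = λ² - 6 - 4 = 100 - 10 ≡ 2; y = λ·(6 - 2) - 10 ≡ 8. → (2, 8)
5P: (2, 8) + (4, 1). λ = (1 - 8)/(4 - 2) ≡ 4/2 mod 11. 2⁻¹ ≡ 6 (mod 11), so λ ≡ 2.
  x = λ² - 2 - 4 = 4 - 6 ≡ 9; y = λ·(2 - 9) - 8 ≡ 0. → (9, 0)
6P: (9, 0) + (4, 1). λ = (1 - 0)/(4 - 9) ≡ 1/6 mod 11. 6⁻¹ ≡ 2 (mod 11) since 6·2 = 12 ≡ 1, so λ ≡ 2.
  x = λ² - 9 - 4 = 4 - 13 ≡ 2; y = λ·(9 - 2) - 0 ≡ 3. → (2, 3)
7P: (2, 3) + (4, 1). λ = (1 - 3)/(4 - 2) ≡ 9/2 mod 11. 2⁻¹ ≡ 6 (mod 11), so λ ≡ 10.
  x = λ² - 2 - 4 = 100 - 6 ≡ 6; y = λ·(2 - 6) - 3 ≡ 1. → (6, 1)
8P: (6, 1) + (4, 1). λ = (1 - 1)/(4 - 6) ≡ 0/9 mod 11. 9⁻¹ ≡ 5 (mod 11) since 9·5 = 45 ≡ 1, so λ ≡ 0.
  x = λ² - 6 - 4 = 0 - 10 ≡ 1; y = λ·(6 - 1) - 1 ≡ 10. → (1, 10)
9P: (1, 10) + (4, 1). λ = (1 - 10)/(4 - 1) ≡ 2/3 mod 11. 3⁻¹ ≡ 4 (mod 11), so λ ≡ 8.
  x = λ² - 1 - 4 = 64 - 5 ≡ 4; y = λ·(1 - 4) - 10 ≡ 10. → (4, 10)
10P: (4, 10) + (4, 1): same x and y₁ ≡ -y₂, so the sum is 𝒪.
10P = 𝒪, so the order is 10.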